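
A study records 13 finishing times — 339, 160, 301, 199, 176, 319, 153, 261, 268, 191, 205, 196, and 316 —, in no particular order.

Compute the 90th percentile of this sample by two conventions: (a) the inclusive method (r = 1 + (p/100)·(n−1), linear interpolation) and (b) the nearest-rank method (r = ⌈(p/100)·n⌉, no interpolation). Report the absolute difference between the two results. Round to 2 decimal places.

Sorted: 153, 160, 176, 191, 196, 199, 205, 261, 268, 301, 316, 319, 339.
n = 13.
(a) r = 11.8; between ranks 11 (316) and 12 (319): 318.4.
(b) the nearest-rank method: rank 12 → 319.
|318.4 − 319| = 0.6.

0.60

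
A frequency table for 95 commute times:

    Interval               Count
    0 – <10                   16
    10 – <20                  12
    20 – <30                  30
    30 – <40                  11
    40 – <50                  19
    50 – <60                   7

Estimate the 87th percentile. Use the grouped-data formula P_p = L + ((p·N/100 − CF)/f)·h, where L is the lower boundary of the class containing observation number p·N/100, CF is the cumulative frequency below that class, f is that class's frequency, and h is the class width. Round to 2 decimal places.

47.18

N = 95; target position k = 87/100 · 95 = 82.65.
Cumulative frequencies: 16, 28, 58, 69, 88, 95.
Observation 82.65 falls in the class 40 – <50.
L = 40, CF = 69, f = 19, h = 10.
P87 = 40 + ((82.65 − 69)/19)·10 = 40 + 7.18421 = 47.1842.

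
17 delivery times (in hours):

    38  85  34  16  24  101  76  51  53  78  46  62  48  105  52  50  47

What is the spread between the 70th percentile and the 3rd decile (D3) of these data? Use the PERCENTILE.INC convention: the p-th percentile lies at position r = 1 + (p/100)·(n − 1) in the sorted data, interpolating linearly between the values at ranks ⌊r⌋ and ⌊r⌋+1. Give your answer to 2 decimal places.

Sorted: 16, 24, 34, 38, 46, 47, 48, 50, 51, 52, 53, 62, 76, 78, 85, 101, 105.
n = 17.
P30: r = 5.8; ranks 5–6 are 46, 47; interpolating gives 46.8.
P70: r = 12.2; ranks 12–13 are 62, 76; interpolating gives 64.8.
Difference: 64.8 − 46.8 = 18.

18.00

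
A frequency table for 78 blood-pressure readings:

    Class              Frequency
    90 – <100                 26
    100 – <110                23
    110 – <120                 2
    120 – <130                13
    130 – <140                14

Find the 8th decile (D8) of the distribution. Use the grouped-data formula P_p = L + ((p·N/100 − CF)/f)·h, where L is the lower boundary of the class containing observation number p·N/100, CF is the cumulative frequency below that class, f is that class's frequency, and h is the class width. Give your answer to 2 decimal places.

128.77

N = 78; target position k = 80/100 · 78 = 62.4.
Cumulative frequencies: 26, 49, 51, 64, 78.
Observation 62.4 falls in the class 120 – <130.
L = 120, CF = 51, f = 13, h = 10.
P80 = 120 + ((62.4 − 51)/13)·10 = 120 + 8.76923 = 128.769.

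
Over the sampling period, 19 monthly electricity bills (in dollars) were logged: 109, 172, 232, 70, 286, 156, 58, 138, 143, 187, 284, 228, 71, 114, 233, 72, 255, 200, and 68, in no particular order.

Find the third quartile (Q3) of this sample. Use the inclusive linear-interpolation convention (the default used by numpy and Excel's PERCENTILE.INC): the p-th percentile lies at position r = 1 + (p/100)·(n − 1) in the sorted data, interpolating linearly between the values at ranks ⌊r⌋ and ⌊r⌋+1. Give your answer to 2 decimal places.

Sorted: 58, 68, 70, 71, 72, 109, 114, 138, 143, 156, 172, 187, 200, 228, 232, 233, 255, 284, 286.
n = 19.
r = 1 + (75/100)·(19 − 1) = 1 + 13.5 = 14.5.
Rank 14 is 228 and rank 15 is 232.
Interpolate: 228 + 0.5·(232 − 228) = 228 + 0.5·4 = 230.

230.00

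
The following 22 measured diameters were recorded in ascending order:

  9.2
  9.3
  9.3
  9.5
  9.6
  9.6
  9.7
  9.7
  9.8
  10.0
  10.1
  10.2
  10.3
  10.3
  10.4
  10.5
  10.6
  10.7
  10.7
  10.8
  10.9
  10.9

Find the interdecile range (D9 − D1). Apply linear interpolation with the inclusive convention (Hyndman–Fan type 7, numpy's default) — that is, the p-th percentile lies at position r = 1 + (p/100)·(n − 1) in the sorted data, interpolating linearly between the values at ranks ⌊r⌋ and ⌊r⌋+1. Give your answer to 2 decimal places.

1.47

n = 22.
P10: r = 3.1; ranks 3–4 are 9.3, 9.5; interpolating gives 9.32.
P90: r = 19.9; ranks 19–20 are 10.7, 10.8; interpolating gives 10.79.
Difference: 10.79 − 9.32 = 1.47.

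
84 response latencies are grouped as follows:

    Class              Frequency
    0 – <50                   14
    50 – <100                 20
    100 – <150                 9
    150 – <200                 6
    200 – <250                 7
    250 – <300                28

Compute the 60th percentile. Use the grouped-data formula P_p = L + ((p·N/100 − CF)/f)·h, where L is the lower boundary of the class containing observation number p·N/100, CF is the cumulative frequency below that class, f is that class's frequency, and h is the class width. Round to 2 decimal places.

N = 84; target position k = 60/100 · 84 = 50.4.
Cumulative frequencies: 14, 34, 43, 49, 56, 84.
Observation 50.4 falls in the class 200 – <250.
L = 200, CF = 49, f = 7, h = 50.
P60 = 200 + ((50.4 − 49)/7)·50 = 200 + 10 = 210.

210.00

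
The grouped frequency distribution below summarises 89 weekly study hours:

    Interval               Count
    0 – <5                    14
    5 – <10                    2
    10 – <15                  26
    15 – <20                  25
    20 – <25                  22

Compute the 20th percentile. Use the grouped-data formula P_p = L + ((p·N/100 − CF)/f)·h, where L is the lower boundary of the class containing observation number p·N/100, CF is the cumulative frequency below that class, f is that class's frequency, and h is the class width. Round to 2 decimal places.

N = 89; target position k = 20/100 · 89 = 17.8.
Cumulative frequencies: 14, 16, 42, 67, 89.
Observation 17.8 falls in the class 10 – <15.
L = 10, CF = 16, f = 26, h = 5.
P20 = 10 + ((17.8 − 16)/26)·5 = 10 + 0.346154 = 10.3462.

10.35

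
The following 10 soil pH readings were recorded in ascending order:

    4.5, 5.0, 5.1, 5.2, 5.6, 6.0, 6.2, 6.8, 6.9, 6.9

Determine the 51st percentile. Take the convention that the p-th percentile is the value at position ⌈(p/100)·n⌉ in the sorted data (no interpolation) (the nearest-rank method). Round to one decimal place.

n = 10.
Position = ⌈51/100 · 10⌉ = ⌈5.1⌉ = 6.
The value at rank 6 is 6.0.

6.0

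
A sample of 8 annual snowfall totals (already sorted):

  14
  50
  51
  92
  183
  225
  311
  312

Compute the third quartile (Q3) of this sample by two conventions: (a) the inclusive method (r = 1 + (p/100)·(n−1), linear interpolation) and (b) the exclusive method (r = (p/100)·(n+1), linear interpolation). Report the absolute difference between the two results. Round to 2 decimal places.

n = 8.
(a) r = 6.25; between ranks 6 (225) and 7 (311): 246.5.
(b) r = 6.75; between ranks 6 (225) and 7 (311): 289.5.
|246.5 − 289.5| = 43.

43.00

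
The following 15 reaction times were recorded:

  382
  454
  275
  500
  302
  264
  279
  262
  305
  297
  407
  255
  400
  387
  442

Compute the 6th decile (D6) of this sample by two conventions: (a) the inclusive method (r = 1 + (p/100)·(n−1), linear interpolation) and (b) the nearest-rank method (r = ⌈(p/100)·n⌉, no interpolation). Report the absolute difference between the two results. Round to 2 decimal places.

2.00

Sorted: 255, 262, 264, 275, 279, 297, 302, 305, 382, 387, 400, 407, 442, 454, 500.
n = 15.
(a) r = 9.4; between ranks 9 (382) and 10 (387): 384.
(b) the nearest-rank method: rank 9 → 382.
|384 − 382| = 2.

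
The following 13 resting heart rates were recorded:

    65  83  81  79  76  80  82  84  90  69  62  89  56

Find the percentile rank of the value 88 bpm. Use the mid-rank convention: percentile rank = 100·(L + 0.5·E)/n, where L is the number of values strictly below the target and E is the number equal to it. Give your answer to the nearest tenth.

84.6

Sorted: 56, 62, 65, 69, 76, 79, 80, 81, 82, 83, 84, 89, 90.
Count below 88: L = 11; count equal: E = 0; n = 13.
Percentile rank = 100·(11 + 0.5·0)/13 = 100·11/13 = 84.62.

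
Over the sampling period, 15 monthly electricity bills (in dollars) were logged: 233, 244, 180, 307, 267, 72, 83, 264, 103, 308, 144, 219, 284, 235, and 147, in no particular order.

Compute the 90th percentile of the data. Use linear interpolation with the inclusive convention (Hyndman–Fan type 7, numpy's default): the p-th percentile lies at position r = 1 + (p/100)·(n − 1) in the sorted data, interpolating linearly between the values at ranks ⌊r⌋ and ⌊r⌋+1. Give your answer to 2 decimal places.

Sorted: 72, 83, 103, 144, 147, 180, 219, 233, 235, 244, 264, 267, 284, 307, 308.
n = 15.
r = 1 + (90/100)·(15 − 1) = 1 + 12.6 = 13.6.
Rank 13 is 284 and rank 14 is 307.
Interpolate: 284 + 0.6·(307 − 284) = 284 + 0.6·23 = 297.8.

297.80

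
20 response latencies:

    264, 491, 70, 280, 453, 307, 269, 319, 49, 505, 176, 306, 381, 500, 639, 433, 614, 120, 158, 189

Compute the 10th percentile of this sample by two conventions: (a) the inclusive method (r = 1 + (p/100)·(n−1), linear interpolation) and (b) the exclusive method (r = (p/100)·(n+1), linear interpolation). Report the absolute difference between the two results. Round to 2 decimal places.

40.00

Sorted: 49, 70, 120, 158, 176, 189, 264, 269, 280, 306, 307, 319, 381, 433, 453, 491, 500, 505, 614, 639.
n = 20.
(a) r = 2.9; between ranks 2 (70) and 3 (120): 115.
(b) r = 2.1; between ranks 2 (70) and 3 (120): 75.
|115 − 75| = 40.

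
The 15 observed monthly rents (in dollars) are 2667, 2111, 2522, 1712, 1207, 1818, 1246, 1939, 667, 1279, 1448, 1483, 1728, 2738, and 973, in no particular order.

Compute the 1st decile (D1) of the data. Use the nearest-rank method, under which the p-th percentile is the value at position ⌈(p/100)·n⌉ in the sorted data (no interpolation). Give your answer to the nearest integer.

973

Sorted: 667, 973, 1207, 1246, 1279, 1448, 1483, 1712, 1728, 1818, 1939, 2111, 2522, 2667, 2738.
n = 15.
Position = ⌈10/100 · 15⌉ = ⌈1.5⌉ = 2.
The value at rank 2 is 973.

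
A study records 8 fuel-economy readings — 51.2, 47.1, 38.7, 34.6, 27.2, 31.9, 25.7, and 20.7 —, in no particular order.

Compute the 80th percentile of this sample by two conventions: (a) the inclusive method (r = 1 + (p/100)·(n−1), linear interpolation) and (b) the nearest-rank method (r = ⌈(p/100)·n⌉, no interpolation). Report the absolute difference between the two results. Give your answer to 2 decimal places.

3.36

Sorted: 20.7, 25.7, 27.2, 31.9, 34.6, 38.7, 47.1, 51.2.
n = 8.
(a) r = 6.6; between ranks 6 (38.7) and 7 (47.1): 43.74.
(b) the nearest-rank method: rank 7 → 47.1.
|43.74 − 47.1| = 3.36.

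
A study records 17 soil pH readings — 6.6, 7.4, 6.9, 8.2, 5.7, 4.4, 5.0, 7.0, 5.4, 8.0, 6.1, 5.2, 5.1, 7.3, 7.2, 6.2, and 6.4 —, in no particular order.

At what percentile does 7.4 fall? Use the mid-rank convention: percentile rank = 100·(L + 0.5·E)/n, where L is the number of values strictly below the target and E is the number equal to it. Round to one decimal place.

85.3

Sorted: 4.4, 5.0, 5.1, 5.2, 5.4, 5.7, 6.1, 6.2, 6.4, 6.6, 6.9, 7.0, 7.2, 7.3, 7.4, 8.0, 8.2.
Count below 7.4: L = 14; count equal: E = 1; n = 17.
Percentile rank = 100·(14 + 0.5·1)/17 = 100·14.5/17 = 85.29.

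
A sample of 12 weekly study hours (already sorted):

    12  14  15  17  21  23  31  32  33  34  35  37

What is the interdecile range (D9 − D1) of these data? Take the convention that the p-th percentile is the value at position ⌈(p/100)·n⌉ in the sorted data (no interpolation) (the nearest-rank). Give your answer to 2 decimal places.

n = 12.
P10: rank ⌈10/100·12⌉ = 2 → 14.
P90: rank ⌈90/100·12⌉ = 11 → 35.
Difference: 35 − 14 = 21.

21.00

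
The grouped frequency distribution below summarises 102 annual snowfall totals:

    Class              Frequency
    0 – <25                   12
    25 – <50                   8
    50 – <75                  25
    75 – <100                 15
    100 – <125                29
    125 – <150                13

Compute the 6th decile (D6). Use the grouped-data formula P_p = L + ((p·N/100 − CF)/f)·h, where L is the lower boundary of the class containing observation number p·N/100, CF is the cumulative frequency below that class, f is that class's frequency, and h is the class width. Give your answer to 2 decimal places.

N = 102; target position k = 60/100 · 102 = 61.2.
Cumulative frequencies: 12, 20, 45, 60, 89, 102.
Observation 61.2 falls in the class 100 – <125.
L = 100, CF = 60, f = 29, h = 25.
P60 = 100 + ((61.2 − 60)/29)·25 = 100 + 1.03448 = 101.034.

101.03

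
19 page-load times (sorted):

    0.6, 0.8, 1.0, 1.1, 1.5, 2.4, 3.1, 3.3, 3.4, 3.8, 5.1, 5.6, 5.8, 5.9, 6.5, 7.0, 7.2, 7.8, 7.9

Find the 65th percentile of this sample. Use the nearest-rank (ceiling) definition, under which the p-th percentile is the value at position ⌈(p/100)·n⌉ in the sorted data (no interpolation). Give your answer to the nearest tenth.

n = 19.
Position = ⌈65/100 · 19⌉ = ⌈12.35⌉ = 13.
The value at rank 13 is 5.8.

5.8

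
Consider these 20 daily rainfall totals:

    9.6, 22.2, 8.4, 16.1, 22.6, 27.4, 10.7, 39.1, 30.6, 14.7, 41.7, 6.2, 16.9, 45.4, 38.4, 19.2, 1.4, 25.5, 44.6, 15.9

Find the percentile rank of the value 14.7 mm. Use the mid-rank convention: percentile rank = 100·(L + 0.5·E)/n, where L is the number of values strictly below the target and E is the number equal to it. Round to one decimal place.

27.5

Sorted: 1.4, 6.2, 8.4, 9.6, 10.7, 14.7, 15.9, 16.1, 16.9, 19.2, 22.2, 22.6, 25.5, 27.4, 30.6, 38.4, 39.1, 41.7, 44.6, 45.4.
Count below 14.7: L = 5; count equal: E = 1; n = 20.
Percentile rank = 100·(5 + 0.5·1)/20 = 100·5.5/20 = 27.5.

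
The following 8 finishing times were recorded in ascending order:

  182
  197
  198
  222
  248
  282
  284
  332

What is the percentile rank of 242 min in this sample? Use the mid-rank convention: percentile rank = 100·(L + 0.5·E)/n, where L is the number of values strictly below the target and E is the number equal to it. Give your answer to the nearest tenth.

50.0

Count below 242: L = 4; count equal: E = 0; n = 8.
Percentile rank = 100·(4 + 0.5·0)/8 = 100·4/8 = 50.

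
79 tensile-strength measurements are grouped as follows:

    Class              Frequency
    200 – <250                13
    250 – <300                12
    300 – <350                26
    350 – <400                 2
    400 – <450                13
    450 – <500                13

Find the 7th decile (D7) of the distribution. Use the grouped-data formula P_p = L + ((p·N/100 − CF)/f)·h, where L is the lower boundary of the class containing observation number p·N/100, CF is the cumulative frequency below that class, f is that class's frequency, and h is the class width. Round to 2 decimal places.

408.85

N = 79; target position k = 70/100 · 79 = 55.3.
Cumulative frequencies: 13, 25, 51, 53, 66, 79.
Observation 55.3 falls in the class 400 – <450.
L = 400, CF = 53, f = 13, h = 50.
P70 = 400 + ((55.3 − 53)/13)·50 = 400 + 8.84615 = 408.846.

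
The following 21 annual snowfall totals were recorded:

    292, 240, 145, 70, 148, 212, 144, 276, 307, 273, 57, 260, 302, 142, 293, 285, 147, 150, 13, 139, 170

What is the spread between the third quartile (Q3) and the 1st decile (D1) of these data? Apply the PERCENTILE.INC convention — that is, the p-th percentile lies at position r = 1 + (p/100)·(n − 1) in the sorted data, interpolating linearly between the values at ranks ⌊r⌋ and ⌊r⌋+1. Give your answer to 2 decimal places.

206.00

Sorted: 13, 57, 70, 139, 142, 144, 145, 147, 148, 150, 170, 212, 240, 260, 273, 276, 285, 292, 293, 302, 307.
n = 21.
P10: r = 3 (integer) → 70.
P75: r = 16 (integer) → 276.
Difference: 276 − 70 = 206.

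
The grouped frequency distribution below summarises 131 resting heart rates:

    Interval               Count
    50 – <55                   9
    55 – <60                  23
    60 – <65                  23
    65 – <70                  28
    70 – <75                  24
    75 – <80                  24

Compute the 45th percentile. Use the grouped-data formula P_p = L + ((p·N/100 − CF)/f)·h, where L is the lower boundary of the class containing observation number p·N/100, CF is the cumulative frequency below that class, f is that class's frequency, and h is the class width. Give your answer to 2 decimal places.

65.71

N = 131; target position k = 45/100 · 131 = 58.95.
Cumulative frequencies: 9, 32, 55, 83, 107, 131.
Observation 58.95 falls in the class 65 – <70.
L = 65, CF = 55, f = 28, h = 5.
P45 = 65 + ((58.95 − 55)/28)·5 = 65 + 0.705357 = 65.7054.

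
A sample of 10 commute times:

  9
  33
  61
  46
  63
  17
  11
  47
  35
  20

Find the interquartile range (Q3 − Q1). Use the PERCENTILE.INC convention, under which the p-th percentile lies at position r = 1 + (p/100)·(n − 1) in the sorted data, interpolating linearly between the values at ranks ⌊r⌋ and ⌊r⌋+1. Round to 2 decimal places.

Sorted: 9, 11, 17, 20, 33, 35, 46, 47, 61, 63.
n = 10.
P25: r = 3.25; ranks 3–4 are 17, 20; interpolating gives 17.75.
P75: r = 7.75; ranks 7–8 are 46, 47; interpolating gives 46.75.
Difference: 46.75 − 17.75 = 29.

29.00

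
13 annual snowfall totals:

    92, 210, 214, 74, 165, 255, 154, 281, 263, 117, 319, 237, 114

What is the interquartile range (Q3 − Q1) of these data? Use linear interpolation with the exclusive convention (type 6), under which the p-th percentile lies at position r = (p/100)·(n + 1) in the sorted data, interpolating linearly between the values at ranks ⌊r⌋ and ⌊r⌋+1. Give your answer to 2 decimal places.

Sorted: 74, 92, 114, 117, 154, 165, 210, 214, 237, 255, 263, 281, 319.
n = 13.
P25: r = 3.5; ranks 3–4 are 114, 117; interpolating gives 115.5.
P75: r = 10.5; ranks 10–11 are 255, 263; interpolating gives 259.
Difference: 259 − 115.5 = 143.5.

143.50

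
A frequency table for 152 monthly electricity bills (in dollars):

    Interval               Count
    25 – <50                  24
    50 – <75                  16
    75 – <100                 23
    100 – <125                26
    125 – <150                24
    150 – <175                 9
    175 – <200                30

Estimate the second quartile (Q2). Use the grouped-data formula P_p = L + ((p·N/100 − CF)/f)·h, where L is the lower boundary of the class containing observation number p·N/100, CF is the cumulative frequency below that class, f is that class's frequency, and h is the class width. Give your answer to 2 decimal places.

112.50

N = 152; target position k = 50/100 · 152 = 76.
Cumulative frequencies: 24, 40, 63, 89, 113, 122, 152.
Observation 76 falls in the class 100 – <125.
L = 100, CF = 63, f = 26, h = 25.
P50 = 100 + ((76 − 63)/26)·25 = 100 + 12.5 = 112.5.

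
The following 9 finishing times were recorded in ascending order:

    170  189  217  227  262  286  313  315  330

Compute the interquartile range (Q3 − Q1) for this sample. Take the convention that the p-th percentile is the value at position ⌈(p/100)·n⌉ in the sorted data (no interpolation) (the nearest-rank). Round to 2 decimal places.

96.00

n = 9.
P25: rank ⌈25/100·9⌉ = 3 → 217.
P75: rank ⌈75/100·9⌉ = 7 → 313.
Difference: 313 − 217 = 96.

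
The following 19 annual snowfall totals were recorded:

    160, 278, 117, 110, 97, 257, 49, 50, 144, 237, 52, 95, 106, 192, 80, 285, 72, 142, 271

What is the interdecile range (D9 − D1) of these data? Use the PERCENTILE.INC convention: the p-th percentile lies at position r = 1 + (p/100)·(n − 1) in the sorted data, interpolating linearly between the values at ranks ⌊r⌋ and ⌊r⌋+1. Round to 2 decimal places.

Sorted: 49, 50, 52, 72, 80, 95, 97, 106, 110, 117, 142, 144, 160, 192, 237, 257, 271, 278, 285.
n = 19.
P10: r = 2.8; ranks 2–3 are 50, 52; interpolating gives 51.6.
P90: r = 17.2; ranks 17–18 are 271, 278; interpolating gives 272.4.
Difference: 272.4 − 51.6 = 220.8.

220.80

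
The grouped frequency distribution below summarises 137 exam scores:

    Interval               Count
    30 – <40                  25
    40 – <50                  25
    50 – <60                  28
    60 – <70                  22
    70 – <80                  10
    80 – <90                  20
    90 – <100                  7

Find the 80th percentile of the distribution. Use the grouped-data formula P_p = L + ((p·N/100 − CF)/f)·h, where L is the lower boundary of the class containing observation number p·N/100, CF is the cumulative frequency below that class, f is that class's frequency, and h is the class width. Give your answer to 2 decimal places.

79.60

N = 137; target position k = 80/100 · 137 = 109.6.
Cumulative frequencies: 25, 50, 78, 100, 110, 130, 137.
Observation 109.6 falls in the class 70 – <80.
L = 70, CF = 100, f = 10, h = 10.
P80 = 70 + ((109.6 − 100)/10)·10 = 70 + 9.6 = 79.6.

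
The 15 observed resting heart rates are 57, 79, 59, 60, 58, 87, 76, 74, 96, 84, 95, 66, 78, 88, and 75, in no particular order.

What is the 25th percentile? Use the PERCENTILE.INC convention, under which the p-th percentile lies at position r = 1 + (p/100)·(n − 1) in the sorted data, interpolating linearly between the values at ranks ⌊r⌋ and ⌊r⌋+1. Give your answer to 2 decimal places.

Sorted: 57, 58, 59, 60, 66, 74, 75, 76, 78, 79, 84, 87, 88, 95, 96.
n = 15.
r = 1 + (25/100)·(15 − 1) = 1 + 3.5 = 4.5.
Rank 4 is 60 and rank 5 is 66.
Interpolate: 60 + 0.5·(66 − 60) = 60 + 0.5·6 = 63.

63.00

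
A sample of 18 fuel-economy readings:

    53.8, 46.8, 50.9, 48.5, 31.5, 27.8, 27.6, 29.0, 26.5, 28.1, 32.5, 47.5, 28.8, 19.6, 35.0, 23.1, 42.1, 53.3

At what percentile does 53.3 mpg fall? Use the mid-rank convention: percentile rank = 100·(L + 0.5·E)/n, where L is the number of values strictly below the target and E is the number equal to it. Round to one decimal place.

91.7

Sorted: 19.6, 23.1, 26.5, 27.6, 27.8, 28.1, 28.8, 29.0, 31.5, 32.5, 35.0, 42.1, 46.8, 47.5, 48.5, 50.9, 53.3, 53.8.
Count below 53.3: L = 16; count equal: E = 1; n = 18.
Percentile rank = 100·(16 + 0.5·1)/18 = 100·16.5/18 = 91.67.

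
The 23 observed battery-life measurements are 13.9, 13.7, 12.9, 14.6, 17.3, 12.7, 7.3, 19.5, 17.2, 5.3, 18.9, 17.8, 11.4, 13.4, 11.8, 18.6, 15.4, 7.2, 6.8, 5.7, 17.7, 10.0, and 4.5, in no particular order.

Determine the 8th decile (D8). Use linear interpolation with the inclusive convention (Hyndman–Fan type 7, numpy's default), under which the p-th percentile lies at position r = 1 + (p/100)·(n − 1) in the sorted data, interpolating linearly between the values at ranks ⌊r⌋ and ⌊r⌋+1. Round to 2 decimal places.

Sorted: 4.5, 5.3, 5.7, 6.8, 7.2, 7.3, 10.0, 11.4, 11.8, 12.7, 12.9, 13.4, 13.7, 13.9, 14.6, 15.4, 17.2, 17.3, 17.7, 17.8, 18.6, 18.9, 19.5.
n = 23.
r = 1 + (80/100)·(23 − 1) = 1 + 17.6 = 18.6.
Rank 18 is 17.3 and rank 19 is 17.7.
Interpolate: 17.3 + 0.6·(17.7 − 17.3) = 17.3 + 0.6·0.4 = 17.54.

17.54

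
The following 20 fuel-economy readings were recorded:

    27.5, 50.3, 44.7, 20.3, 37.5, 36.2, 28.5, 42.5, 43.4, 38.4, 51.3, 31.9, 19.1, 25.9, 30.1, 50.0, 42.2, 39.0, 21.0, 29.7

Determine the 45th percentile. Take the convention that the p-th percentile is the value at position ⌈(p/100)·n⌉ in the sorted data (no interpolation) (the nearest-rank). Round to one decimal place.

Sorted: 19.1, 20.3, 21.0, 25.9, 27.5, 28.5, 29.7, 30.1, 31.9, 36.2, 37.5, 38.4, 39.0, 42.2, 42.5, 43.4, 44.7, 50.0, 50.3, 51.3.
n = 20.
Position = ⌈45/100 · 20⌉ = ⌈9⌉ = 9.
The value at rank 9 is 31.9.

31.9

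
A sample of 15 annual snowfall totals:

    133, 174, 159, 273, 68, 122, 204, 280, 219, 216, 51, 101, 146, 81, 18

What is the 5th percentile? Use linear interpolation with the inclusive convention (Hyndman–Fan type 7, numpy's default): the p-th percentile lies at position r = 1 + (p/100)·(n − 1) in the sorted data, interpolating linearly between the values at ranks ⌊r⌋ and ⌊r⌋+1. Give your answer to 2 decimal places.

41.10

Sorted: 18, 51, 68, 81, 101, 122, 133, 146, 159, 174, 204, 216, 219, 273, 280.
n = 15.
r = 1 + (5/100)·(15 − 1) = 1 + 0.7 = 1.7.
Rank 1 is 18 and rank 2 is 51.
Interpolate: 18 + 0.7·(51 − 18) = 18 + 0.7·33 = 41.1.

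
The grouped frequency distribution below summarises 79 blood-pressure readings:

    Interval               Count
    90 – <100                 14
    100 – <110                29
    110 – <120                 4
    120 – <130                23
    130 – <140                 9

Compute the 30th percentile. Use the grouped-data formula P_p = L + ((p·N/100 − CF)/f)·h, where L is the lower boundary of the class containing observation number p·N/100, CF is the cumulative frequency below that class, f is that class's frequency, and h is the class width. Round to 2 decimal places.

103.34

N = 79; target position k = 30/100 · 79 = 23.7.
Cumulative frequencies: 14, 43, 47, 70, 79.
Observation 23.7 falls in the class 100 – <110.
L = 100, CF = 14, f = 29, h = 10.
P30 = 100 + ((23.7 − 14)/29)·10 = 100 + 3.34483 = 103.345.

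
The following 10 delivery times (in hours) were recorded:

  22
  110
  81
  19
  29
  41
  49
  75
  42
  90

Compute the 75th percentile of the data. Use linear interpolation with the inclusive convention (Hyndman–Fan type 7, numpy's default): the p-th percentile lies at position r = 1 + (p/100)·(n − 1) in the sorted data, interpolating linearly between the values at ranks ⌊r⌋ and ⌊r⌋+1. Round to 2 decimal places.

Sorted: 19, 22, 29, 41, 42, 49, 75, 81, 90, 110.
n = 10.
r = 1 + (75/100)·(10 − 1) = 1 + 6.75 = 7.75.
Rank 7 is 75 and rank 8 is 81.
Interpolate: 75 + 0.75·(81 − 75) = 75 + 0.75·6 = 79.5.

79.50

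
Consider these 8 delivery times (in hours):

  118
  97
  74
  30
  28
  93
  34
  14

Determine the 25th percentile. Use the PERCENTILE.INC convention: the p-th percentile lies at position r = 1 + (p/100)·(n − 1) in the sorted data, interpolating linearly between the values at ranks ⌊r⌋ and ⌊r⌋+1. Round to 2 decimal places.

Sorted: 14, 28, 30, 34, 74, 93, 97, 118.
n = 8.
r = 1 + (25/100)·(8 − 1) = 1 + 1.75 = 2.75.
Rank 2 is 28 and rank 3 is 30.
Interpolate: 28 + 0.75·(30 − 28) = 28 + 0.75·2 = 29.5.

29.50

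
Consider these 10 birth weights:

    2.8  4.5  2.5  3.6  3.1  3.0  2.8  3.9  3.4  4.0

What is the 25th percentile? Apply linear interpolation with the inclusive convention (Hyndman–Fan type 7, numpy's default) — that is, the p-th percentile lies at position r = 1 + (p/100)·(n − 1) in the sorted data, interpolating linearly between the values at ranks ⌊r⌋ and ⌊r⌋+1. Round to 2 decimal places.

Sorted: 2.5, 2.8, 2.8, 3.0, 3.1, 3.4, 3.6, 3.9, 4.0, 4.5.
n = 10.
r = 1 + (25/100)·(10 − 1) = 1 + 2.25 = 3.25.
Rank 3 is 2.8 and rank 4 is 3.0.
Interpolate: 2.8 + 0.25·(3.0 − 2.8) = 2.8 + 0.25·0.2 = 2.85.

2.85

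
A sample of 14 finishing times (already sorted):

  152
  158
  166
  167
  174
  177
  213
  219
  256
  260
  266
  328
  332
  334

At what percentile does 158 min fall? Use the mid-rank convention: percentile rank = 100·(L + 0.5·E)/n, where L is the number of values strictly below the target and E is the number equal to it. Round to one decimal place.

Count below 158: L = 1; count equal: E = 1; n = 14.
Percentile rank = 100·(1 + 0.5·1)/14 = 100·1.5/14 = 10.71.

10.7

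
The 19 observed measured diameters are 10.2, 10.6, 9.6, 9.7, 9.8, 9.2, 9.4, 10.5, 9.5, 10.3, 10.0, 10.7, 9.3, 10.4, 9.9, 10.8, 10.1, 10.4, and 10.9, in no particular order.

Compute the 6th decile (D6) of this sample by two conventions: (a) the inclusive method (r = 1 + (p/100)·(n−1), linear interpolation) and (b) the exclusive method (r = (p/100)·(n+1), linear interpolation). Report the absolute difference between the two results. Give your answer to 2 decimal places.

Sorted: 9.2, 9.3, 9.4, 9.5, 9.6, 9.7, 9.8, 9.9, 10.0, 10.1, 10.2, 10.3, 10.4, 10.4, 10.5, 10.6, 10.7, 10.8, 10.9.
n = 19.
(a) r = 11.8; between ranks 11 (10.2) and 12 (10.3): 10.28.
(b) r = 12 → value at rank 12 = 10.3.
|10.28 − 10.3| = 0.02.

0.02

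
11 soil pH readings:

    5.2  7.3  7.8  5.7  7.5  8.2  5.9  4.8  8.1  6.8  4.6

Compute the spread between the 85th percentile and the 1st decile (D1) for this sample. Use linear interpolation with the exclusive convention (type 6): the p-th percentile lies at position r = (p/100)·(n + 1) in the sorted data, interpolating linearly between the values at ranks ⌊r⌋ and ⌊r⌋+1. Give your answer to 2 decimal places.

3.48

Sorted: 4.6, 4.8, 5.2, 5.7, 5.9, 6.8, 7.3, 7.5, 7.8, 8.1, 8.2.
n = 11.
P10: r = 1.2; ranks 1–2 are 4.6, 4.8; interpolating gives 4.64.
P85: r = 10.2; ranks 10–11 are 8.1, 8.2; interpolating gives 8.12.
Difference: 8.12 − 4.64 = 3.48.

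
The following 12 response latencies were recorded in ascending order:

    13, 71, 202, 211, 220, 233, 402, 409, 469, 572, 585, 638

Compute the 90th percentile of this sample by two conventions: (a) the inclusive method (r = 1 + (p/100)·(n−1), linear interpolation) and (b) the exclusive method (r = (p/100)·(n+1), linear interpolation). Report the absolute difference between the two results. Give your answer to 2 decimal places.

n = 12.
(a) r = 10.9; between ranks 10 (572) and 11 (585): 583.7.
(b) r = 11.7; between ranks 11 (585) and 12 (638): 622.1.
|583.7 − 622.1| = 38.4.

38.40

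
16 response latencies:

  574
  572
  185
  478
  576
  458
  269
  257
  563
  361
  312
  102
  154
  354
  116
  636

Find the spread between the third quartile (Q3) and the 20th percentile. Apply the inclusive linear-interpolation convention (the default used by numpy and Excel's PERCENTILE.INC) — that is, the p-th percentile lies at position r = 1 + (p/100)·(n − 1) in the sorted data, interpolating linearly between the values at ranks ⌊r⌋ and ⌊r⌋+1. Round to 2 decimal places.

380.25

Sorted: 102, 116, 154, 185, 257, 269, 312, 354, 361, 458, 478, 563, 572, 574, 576, 636.
n = 16.
P20: r = 4 (integer) → 185.
P75: r = 12.25; ranks 12–13 are 563, 572; interpolating gives 565.25.
Difference: 565.25 − 185 = 380.25.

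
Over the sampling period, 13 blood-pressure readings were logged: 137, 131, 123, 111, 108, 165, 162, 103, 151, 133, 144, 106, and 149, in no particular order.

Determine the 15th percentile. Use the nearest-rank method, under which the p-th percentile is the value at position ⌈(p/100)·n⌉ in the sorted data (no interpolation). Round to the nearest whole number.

106

Sorted: 103, 106, 108, 111, 123, 131, 133, 137, 144, 149, 151, 162, 165.
n = 13.
Position = ⌈15/100 · 13⌉ = ⌈1.95⌉ = 2.
The value at rank 2 is 106.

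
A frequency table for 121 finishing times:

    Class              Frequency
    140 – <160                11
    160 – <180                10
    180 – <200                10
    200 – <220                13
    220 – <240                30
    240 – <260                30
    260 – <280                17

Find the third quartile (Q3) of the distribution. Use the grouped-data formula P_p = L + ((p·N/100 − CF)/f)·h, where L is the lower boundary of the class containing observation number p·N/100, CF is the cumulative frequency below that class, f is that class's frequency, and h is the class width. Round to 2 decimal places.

N = 121; target position k = 75/100 · 121 = 90.75.
Cumulative frequencies: 11, 21, 31, 44, 74, 104, 121.
Observation 90.75 falls in the class 240 – <260.
L = 240, CF = 74, f = 30, h = 20.
P75 = 240 + ((90.75 − 74)/30)·20 = 240 + 11.1667 = 251.167.

251.17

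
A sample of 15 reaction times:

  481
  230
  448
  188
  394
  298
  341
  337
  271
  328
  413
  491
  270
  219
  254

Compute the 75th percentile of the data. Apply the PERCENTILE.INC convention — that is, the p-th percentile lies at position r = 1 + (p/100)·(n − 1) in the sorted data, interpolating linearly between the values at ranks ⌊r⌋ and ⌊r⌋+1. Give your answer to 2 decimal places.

403.50

Sorted: 188, 219, 230, 254, 270, 271, 298, 328, 337, 341, 394, 413, 448, 481, 491.
n = 15.
r = 1 + (75/100)·(15 − 1) = 1 + 10.5 = 11.5.
Rank 11 is 394 and rank 12 is 413.
Interpolate: 394 + 0.5·(413 − 394) = 394 + 0.5·19 = 403.5.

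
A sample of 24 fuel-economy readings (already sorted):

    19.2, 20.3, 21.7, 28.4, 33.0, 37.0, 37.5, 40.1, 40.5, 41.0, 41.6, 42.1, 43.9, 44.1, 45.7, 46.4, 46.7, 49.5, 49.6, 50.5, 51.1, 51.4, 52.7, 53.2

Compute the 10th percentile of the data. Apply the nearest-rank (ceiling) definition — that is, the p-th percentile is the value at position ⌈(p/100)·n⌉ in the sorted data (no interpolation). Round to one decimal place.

21.7

n = 24.
Position = ⌈10/100 · 24⌉ = ⌈2.4⌉ = 3.
The value at rank 3 is 21.7.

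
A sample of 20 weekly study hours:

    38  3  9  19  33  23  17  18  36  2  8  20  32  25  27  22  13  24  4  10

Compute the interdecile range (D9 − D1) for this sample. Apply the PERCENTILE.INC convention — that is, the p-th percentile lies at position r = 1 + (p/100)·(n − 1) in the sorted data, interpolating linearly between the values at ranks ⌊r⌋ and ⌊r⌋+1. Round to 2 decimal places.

29.40

Sorted: 2, 3, 4, 8, 9, 10, 13, 17, 18, 19, 20, 22, 23, 24, 25, 27, 32, 33, 36, 38.
n = 20.
P10: r = 2.9; ranks 2–3 are 3, 4; interpolating gives 3.9.
P90: r = 18.1; ranks 18–19 are 33, 36; interpolating gives 33.3.
Difference: 33.3 − 3.9 = 29.4.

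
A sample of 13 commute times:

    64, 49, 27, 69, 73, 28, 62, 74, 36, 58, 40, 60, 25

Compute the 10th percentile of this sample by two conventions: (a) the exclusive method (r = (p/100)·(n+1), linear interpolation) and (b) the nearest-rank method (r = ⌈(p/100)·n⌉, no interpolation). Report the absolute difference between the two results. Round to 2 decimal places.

1.20

Sorted: 25, 27, 28, 36, 40, 49, 58, 60, 62, 64, 69, 73, 74.
n = 13.
(a) r = 1.4; between ranks 1 (25) and 2 (27): 25.8.
(b) the nearest-rank method: rank 2 → 27.
|25.8 − 27| = 1.2.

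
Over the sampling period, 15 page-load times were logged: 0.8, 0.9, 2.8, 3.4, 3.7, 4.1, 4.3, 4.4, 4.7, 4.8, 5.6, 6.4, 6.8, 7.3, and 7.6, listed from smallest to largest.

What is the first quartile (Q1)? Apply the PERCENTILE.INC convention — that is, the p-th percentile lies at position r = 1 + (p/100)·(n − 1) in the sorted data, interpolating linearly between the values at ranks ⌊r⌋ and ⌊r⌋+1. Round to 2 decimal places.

3.55

n = 15.
r = 1 + (25/100)·(15 − 1) = 1 + 3.5 = 4.5.
Rank 4 is 3.4 and rank 5 is 3.7.
Interpolate: 3.4 + 0.5·(3.7 − 3.4) = 3.4 + 0.5·0.3 = 3.55.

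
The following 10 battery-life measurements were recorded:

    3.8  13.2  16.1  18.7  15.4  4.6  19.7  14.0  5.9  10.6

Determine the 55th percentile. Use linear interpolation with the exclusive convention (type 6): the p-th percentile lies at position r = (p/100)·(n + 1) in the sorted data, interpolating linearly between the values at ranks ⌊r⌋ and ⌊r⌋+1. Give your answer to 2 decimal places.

Sorted: 3.8, 4.6, 5.9, 10.6, 13.2, 14.0, 15.4, 16.1, 18.7, 19.7.
n = 10.
r = (55/100)·(10 + 1) = 6.05.
Rank 6 is 14.0 and rank 7 is 15.4.
Interpolate: 14.0 + 0.05·(15.4 − 14.0) = 14.0 + 0.05·1.4 = 14.07.

14.07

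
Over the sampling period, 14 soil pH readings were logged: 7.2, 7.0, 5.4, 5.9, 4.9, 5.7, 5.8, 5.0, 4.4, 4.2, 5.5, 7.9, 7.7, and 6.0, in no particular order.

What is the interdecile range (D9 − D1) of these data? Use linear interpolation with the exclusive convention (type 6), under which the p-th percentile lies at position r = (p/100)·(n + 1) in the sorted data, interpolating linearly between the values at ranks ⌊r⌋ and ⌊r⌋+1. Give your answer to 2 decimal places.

3.50

Sorted: 4.2, 4.4, 4.9, 5.0, 5.4, 5.5, 5.7, 5.8, 5.9, 6.0, 7.0, 7.2, 7.7, 7.9.
n = 14.
P10: r = 1.5; ranks 1–2 are 4.2, 4.4; interpolating gives 4.3.
P90: r = 13.5; ranks 13–14 are 7.7, 7.9; interpolating gives 7.8.
Difference: 7.8 − 4.3 = 3.5.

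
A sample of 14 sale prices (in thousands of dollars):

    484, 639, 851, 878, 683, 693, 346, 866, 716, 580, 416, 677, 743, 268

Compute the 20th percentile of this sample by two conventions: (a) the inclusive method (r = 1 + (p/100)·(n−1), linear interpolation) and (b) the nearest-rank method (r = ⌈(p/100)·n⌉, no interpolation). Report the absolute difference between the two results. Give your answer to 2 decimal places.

40.80

Sorted: 268, 346, 416, 484, 580, 639, 677, 683, 693, 716, 743, 851, 866, 878.
n = 14.
(a) r = 3.6; between ranks 3 (416) and 4 (484): 456.8.
(b) the nearest-rank method: rank 3 → 416.
|456.8 − 416| = 40.8.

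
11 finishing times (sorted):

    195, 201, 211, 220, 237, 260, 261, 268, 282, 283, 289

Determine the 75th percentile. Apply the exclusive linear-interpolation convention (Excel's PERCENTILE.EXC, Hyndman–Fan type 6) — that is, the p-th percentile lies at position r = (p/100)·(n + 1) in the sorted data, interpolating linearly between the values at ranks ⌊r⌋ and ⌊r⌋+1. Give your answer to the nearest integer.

n = 11.
r = (75/100)·(11 + 1) = 9.
r is an integer, so P75 is the value at rank 9: 282.

282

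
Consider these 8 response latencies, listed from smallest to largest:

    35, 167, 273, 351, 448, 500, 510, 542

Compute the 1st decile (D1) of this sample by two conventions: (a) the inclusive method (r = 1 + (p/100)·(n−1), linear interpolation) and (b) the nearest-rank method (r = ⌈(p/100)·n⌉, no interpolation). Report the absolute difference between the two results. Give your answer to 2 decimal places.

n = 8.
(a) r = 1.7; between ranks 1 (35) and 2 (167): 127.4.
(b) the nearest-rank method: rank 1 → 35.
|127.4 − 35| = 92.4.

92.40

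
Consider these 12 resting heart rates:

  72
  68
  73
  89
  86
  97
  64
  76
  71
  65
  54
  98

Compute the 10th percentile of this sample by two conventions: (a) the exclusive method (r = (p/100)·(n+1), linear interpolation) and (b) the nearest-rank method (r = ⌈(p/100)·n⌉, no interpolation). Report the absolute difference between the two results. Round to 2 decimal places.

Sorted: 54, 64, 65, 68, 71, 72, 73, 76, 86, 89, 97, 98.
n = 12.
(a) r = 1.3; between ranks 1 (54) and 2 (64): 57.
(b) the nearest-rank method: rank 2 → 64.
|57 − 64| = 7.

7.00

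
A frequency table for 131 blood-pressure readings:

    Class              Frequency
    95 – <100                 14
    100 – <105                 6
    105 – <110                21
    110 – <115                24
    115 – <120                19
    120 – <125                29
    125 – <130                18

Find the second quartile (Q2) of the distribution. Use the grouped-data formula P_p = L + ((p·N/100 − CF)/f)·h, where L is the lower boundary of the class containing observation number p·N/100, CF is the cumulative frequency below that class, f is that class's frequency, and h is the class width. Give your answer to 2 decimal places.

N = 131; target position k = 50/100 · 131 = 65.5.
Cumulative frequencies: 14, 20, 41, 65, 84, 113, 131.
Observation 65.5 falls in the class 115 – <120.
L = 115, CF = 65, f = 19, h = 5.
P50 = 115 + ((65.5 − 65)/19)·5 = 115 + 0.131579 = 115.132.

115.13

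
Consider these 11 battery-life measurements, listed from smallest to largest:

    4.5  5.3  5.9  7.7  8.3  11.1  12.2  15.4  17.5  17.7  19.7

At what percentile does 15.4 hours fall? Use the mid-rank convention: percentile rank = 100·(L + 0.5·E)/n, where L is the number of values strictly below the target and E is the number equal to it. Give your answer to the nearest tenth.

68.2

Count below 15.4: L = 7; count equal: E = 1; n = 11.
Percentile rank = 100·(7 + 0.5·1)/11 = 100·7.5/11 = 68.18.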